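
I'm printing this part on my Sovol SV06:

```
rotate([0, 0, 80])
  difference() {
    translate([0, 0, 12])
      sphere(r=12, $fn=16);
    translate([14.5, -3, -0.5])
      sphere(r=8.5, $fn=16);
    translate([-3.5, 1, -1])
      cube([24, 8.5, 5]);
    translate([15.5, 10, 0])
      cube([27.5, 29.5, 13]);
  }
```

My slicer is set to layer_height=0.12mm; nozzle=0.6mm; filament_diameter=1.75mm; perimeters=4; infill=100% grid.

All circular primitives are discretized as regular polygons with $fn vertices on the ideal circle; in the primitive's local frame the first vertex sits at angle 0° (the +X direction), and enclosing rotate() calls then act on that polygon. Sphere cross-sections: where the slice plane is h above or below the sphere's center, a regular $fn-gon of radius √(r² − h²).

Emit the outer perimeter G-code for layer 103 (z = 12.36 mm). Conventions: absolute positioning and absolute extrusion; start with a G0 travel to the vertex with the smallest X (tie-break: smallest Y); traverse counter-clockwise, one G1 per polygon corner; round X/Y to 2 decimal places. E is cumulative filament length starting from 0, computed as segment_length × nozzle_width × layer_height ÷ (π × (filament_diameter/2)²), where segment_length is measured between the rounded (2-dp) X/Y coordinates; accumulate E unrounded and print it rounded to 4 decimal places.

At z = 12.36 mm: the sphere: section is a regular 16-gon, circumradius = √(r²−h²) = √(12²−0.36²) = 11.995; the sphere at (14.5, -3) does not reach this height (|z−center|=12.860 > r=8.5); the cube at (-3.5, 1) does not reach this height (z outside [-1, 4]); the cube at (15.5, 10) (footprint 27.5×29.5) is included at this height; Taking the first minus the rest: starting from the r=12 sphere, the 27.5×29.5 cube at (15.5, 10) misses the remaining region (no effect) — 1 connected region; (rotated 80° about Z; rotation is an isometry so areas/perimeters/island counts are preserved). The outline is a single polygon with 16 vertices. Extrusion per mm of travel: 0.6 × 0.12 / (π × 0.875²) = 0.029934. Accumulating E over each segment gives final E = 2.2416.

G0 X-11.81 Y2.08 Z12.36
G1 X-11.71 Y-2.60 E0.1401
G1 X-9.83 Y-6.88 E0.2801
G1 X-6.44 Y-10.12 E0.4204
G1 X-2.08 Y-11.81 E0.5604
G1 X2.60 Y-11.71 E0.7005
G1 X6.88 Y-9.83 E0.8405
G1 X10.12 Y-6.44 E0.9808
G1 X11.81 Y-2.08 E1.1208
G1 X11.71 Y2.60 E1.2609
G1 X9.83 Y6.88 E1.4009
G1 X6.44 Y10.12 E1.5412
G1 X2.08 Y11.81 E1.6812
G1 X-2.60 Y11.71 E1.8213
G1 X-6.88 Y9.83 E1.9613
G1 X-10.12 Y6.44 E2.1016
G1 X-11.81 Y2.08 E2.2416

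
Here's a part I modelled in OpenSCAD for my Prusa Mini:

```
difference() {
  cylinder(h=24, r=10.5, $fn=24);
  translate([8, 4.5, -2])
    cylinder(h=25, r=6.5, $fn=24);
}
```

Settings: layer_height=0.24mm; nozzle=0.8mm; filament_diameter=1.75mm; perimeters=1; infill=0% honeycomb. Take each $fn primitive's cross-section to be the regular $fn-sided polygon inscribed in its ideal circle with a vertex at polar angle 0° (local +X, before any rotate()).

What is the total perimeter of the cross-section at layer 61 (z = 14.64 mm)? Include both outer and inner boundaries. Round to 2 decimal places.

At z = 14.64 mm: the cylinder: section is a regular 24-gon, circumradius r=10.5 (perimeter = 2·24·10.500·sin(180°/24) = 65.79 mm); the r=6.5 cylinder at (8, 4.5) gives a regular 24-gon of circumradius 6.5 (constant along its height) (perimeter = 2·24·6.500·sin(180°/24) = 40.72 mm); After the difference (first − rest): starting from the r=10.5 cylinder, the r=6.5 cylinder at (8, 4.5) partially overlaps it — only the 72.76 mm² overlap (of its 131.22 mm²) is removed, clipping the outline — boundary = 70.43 mm. Overall, the cross-section is a single solid region. Total boundary length (outer) = 70.43 mm.

70.43 mm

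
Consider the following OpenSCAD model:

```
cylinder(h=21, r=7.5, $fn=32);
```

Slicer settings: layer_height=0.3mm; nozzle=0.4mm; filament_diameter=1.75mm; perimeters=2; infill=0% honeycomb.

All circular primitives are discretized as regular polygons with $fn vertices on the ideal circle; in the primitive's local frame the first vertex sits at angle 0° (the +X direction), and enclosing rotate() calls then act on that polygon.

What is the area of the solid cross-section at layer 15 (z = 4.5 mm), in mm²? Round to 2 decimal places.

175.58 mm²

At z = 4.5 mm: the r=7.5 cylinder gives a regular 32-gon of circumradius 7.5 (constant along its height) (area = (32/2)·7.500²·sin(360°/32) = 175.58 mm²). Overall, the cross-section is a single solid region. Net area = 175.58 mm².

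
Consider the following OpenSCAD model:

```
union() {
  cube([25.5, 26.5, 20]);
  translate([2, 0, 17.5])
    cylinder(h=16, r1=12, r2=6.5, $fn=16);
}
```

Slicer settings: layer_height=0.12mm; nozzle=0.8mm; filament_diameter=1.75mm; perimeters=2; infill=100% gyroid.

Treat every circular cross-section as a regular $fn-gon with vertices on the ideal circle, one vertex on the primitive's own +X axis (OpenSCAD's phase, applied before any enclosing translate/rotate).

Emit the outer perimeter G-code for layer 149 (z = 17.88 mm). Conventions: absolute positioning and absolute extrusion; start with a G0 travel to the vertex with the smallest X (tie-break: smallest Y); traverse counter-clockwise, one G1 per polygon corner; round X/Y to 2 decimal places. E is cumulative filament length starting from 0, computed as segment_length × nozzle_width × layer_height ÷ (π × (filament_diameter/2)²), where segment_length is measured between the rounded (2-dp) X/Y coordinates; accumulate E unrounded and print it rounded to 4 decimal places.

G0 X-9.87 Y0.00 Z17.88
G1 X-8.97 Y-4.54 E0.1847
G1 X-6.39 Y-8.39 E0.3697
G1 X-2.54 Y-10.97 E0.5547
G1 X2.00 Y-11.87 E0.7394
G1 X6.54 Y-10.97 E0.9241
G1 X10.39 Y-8.39 E1.1091
G1 X12.97 Y-4.54 E1.2941
G1 X13.87 Y0.00 E1.4788
G1 X25.50 Y0.00 E1.9430
G1 X25.50 Y26.50 E3.0007
G1 X0.00 Y26.50 E4.0184
G1 X0.00 Y11.47 E4.6183
G1 X-2.54 Y10.97 E4.7216
G1 X-6.39 Y8.39 E4.9066
G1 X-8.97 Y4.54 E5.0916
G1 X-9.87 Y0.00 E5.2763

At z = 17.88 mm: the cube (footprint 25.5×26.5) is included at this height; the cone at (2, 0) (r1=12→r2=6.5) has section circumradius 11.869 here — a regular 16-gon; Taking the union: the regions partially overlap (shared area 131.17 mm²), so overlapping operands fuse into one piece — 1 connected region. The outline is a single polygon with 16 vertices. Extrusion per mm of travel: 0.8 × 0.12 / (π × 0.875²) = 0.039912. Accumulating E over each segment gives final E = 5.2763.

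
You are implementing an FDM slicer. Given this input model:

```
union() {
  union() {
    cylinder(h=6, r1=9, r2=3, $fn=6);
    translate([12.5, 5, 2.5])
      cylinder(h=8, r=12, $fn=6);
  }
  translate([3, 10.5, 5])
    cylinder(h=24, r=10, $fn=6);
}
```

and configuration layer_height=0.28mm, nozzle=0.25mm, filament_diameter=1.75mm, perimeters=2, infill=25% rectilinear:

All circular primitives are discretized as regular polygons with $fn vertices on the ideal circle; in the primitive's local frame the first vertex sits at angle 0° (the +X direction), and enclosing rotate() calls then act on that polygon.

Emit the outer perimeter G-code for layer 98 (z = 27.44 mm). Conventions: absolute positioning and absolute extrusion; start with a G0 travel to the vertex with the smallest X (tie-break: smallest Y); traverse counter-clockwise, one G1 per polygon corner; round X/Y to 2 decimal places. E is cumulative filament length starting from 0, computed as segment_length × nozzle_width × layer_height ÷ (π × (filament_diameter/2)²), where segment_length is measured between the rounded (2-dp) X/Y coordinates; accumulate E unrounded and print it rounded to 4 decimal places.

G0 X-7.00 Y10.50 Z27.44
G1 X-2.00 Y1.84 E0.2910
G1 X8.00 Y1.84 E0.5820
G1 X13.00 Y10.50 E0.8731
G1 X8.00 Y19.16 E1.1641
G1 X-2.00 Y19.16 E1.4551
G1 X-7.00 Y10.50 E1.7461

At z = 27.44 mm: the cone does not reach this height (z outside [0, 6]); the cylinder at (12.5, 5) is not intersected at this z (z outside [2.5, 10.5]); Taking the union: nothing is present at this height; the cylinder at (3, 10.5): section is a regular 6-gon, circumradius r=10; Combining (union): only the r=10 cylinder at (3, 10.5) is present, so the union is just that shape — 1 connected region. The outline is a single polygon with 6 vertices. Extrusion per mm of travel: 0.25 × 0.28 / (π × 0.875²) = 0.029103. Accumulating E over each segment gives final E = 1.7461.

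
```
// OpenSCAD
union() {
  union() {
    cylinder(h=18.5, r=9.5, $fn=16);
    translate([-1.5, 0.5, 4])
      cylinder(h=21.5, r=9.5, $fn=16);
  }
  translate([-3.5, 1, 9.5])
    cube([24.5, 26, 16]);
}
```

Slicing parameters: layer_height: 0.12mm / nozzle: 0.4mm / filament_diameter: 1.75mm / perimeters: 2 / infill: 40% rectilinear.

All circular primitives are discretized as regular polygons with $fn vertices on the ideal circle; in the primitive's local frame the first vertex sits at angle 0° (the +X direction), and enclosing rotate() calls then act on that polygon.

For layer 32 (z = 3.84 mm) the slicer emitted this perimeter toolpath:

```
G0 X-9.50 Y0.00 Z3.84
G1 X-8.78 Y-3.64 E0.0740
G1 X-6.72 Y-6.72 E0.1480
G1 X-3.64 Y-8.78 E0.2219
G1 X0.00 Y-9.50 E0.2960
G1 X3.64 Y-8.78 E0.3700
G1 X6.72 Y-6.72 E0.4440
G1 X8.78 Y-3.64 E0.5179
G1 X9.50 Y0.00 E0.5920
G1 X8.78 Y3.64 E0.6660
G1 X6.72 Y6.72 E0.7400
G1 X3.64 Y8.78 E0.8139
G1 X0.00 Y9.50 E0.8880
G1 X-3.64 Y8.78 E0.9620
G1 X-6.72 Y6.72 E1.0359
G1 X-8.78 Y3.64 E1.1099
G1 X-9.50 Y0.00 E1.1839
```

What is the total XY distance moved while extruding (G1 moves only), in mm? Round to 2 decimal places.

59.33 mm

Sum the Euclidean lengths of each G1 segment: total = 59.33 mm.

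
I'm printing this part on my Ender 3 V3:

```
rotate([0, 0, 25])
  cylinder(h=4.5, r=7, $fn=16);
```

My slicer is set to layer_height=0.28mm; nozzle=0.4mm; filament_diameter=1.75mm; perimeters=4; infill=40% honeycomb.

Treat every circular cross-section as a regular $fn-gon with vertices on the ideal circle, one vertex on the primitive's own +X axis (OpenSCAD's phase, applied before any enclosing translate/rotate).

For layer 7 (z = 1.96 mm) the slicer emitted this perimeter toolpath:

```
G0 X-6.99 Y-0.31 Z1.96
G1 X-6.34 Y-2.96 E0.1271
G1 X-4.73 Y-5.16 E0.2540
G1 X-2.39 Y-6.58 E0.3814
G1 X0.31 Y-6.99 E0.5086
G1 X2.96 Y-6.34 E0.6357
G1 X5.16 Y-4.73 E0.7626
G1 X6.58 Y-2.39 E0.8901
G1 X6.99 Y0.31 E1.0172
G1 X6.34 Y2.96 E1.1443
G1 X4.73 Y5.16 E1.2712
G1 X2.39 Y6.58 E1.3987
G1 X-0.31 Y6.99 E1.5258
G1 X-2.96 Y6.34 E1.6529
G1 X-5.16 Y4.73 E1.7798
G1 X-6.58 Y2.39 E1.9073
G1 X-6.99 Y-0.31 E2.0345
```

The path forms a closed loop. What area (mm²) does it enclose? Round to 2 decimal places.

149.95 mm²

Apply the shoelace formula to the sequence of (X, Y) vertices; enclosed area = 149.95 mm².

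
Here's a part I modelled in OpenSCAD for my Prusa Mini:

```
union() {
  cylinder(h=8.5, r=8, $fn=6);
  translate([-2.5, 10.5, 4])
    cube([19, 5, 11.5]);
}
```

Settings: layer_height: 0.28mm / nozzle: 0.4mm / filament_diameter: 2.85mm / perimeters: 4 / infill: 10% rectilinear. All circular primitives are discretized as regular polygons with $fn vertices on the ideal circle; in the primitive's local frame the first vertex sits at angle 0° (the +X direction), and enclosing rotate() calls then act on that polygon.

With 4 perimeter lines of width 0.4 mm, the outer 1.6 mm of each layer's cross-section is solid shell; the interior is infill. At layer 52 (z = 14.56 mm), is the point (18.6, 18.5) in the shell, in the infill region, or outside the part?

At z = 14.56 mm: the cylinder does not reach this height (z outside [0, 8.5]); the cube at (-2.5, 10.5) is present — its section is the full 19×5 rectangle; Taking the union: only the 19×5 cube at (-2.5, 10.5) is present, so the union is just that shape — 1 connected region. Overall, the cross-section is a single solid region. The nearest boundary edge runs (16.50, 10.50)→(16.50, 15.50); distance from the point to it = 3.66 mm. The point is not inside any of the regions above, so it lies outside the cross-section (3.66 mm from the nearest boundary).

outside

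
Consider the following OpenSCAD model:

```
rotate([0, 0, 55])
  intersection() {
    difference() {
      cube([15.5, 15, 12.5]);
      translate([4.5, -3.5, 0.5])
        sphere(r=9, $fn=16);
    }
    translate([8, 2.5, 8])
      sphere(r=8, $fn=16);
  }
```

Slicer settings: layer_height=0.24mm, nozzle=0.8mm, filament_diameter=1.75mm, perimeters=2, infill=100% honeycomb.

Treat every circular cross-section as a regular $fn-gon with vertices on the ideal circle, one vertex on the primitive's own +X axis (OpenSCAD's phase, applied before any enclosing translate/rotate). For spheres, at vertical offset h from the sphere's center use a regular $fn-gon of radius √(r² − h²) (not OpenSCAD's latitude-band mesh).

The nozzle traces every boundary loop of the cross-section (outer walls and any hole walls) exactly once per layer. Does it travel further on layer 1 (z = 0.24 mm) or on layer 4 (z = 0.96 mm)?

layer 4 (z = 0.96 mm)

Layer 1 (z = 0.24): the cube is present — its section is the full 15.5×15 rectangle (perimeter 61.00 mm); the r=9 sphere at (4.5, -3.5) slices to a regular 16-gon of circumradius 8.996 (√(r²−h²) with h=0.26 from center) (perimeter = 2·16·8.996·sin(180°/16) = 56.16 mm); After the difference (first − rest): starting from the 15.5×15 cube, the r=9 sphere at (4.5, -3.5) partially overlaps it — only the 54.13 mm² overlap (of its 247.77 mm²) is removed, clipping the outline — boundary = 59.37 mm; the sphere at (8, 2.5): section is a regular 16-gon, circumradius = √(r²−h²) = √(8²−7.76²) = 1.945 (perimeter = 2·16·1.945·sin(180°/16) = 12.14 mm); After intersecting: the r=8 sphere at (8, 2.5) partially overlaps the result so far; clipping to the common part keeps 0.01 mm² — boundary = 1.69 mm; (whole slice rotated 55° about Z — lengths, areas and connectivity unchanged). So its perimeter = 1.69 mm. Layer 4 (z = 0.96): the cube (footprint 15.5×15) is included at this height (perimeter 61.00 mm); the r=9 sphere at (4.5, -3.5) contributes a regular 16-gon of circumradius √(9²−0.46²) = 8.988 (perimeter = 2·16·8.988·sin(180°/16) = 56.11 mm); Subtracting the remaining from the first: starting from the 15.5×15 cube, the r=9 sphere at (4.5, -3.5) partially overlaps it — only the 54.01 mm² overlap (of its 247.33 mm²) is removed, clipping the outline — boundary = 59.37 mm; the sphere at (8, 2.5): section is a regular 16-gon, circumradius = √(r²−h²) = √(8²−7.04²) = 3.800 (perimeter = 2·16·3.800·sin(180°/16) = 23.72 mm); Keeping only the common overlap: the r=8 sphere at (8, 2.5) partially overlaps that combined region; clipping to the common part keeps 9.83 mm² — boundary = 16.96 mm; (rotated 55° about Z; rotation is an isometry so areas/perimeters/island counts are preserved). So its perimeter = 16.96 mm. Layer 4 is larger (16.96 vs 1.69 mm).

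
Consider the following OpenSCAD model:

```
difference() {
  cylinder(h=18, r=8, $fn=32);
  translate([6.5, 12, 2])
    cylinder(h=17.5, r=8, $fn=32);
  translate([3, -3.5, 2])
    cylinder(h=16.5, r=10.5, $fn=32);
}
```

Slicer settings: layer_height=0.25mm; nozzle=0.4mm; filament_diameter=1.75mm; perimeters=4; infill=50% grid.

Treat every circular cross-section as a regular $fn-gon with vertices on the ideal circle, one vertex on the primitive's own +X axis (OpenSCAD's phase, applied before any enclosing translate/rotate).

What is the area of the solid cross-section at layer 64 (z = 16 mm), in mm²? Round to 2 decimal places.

At z = 16 mm: the cylinder: section is a regular 32-gon, circumradius r=8 (area = (32/2)·8.000²·sin(360°/32) = 199.77 mm²); the r=8 cylinder at (6.5, 12) contributes a regular 32-gon of circumradius 8 (area = (32/2)·8.000²·sin(360°/32) = 199.77 mm²); the r=10.5 cylinder at (3, -3.5) contributes a regular 32-gon of circumradius 10.5 (area = (32/2)·10.500²·sin(360°/32) = 344.14 mm²); Taking the first minus the rest: starting from the r=8 cylinder (199.77 mm²), the r=8 cylinder at (6.5, 12) partially overlaps it — only the 12.87 mm² overlap (of its 199.77 mm²) is removed, clipping the outline; the r=10.5 cylinder at (3, -3.5) partially overlaps it — only the 164.83 mm² overlap (of its 344.14 mm²) is removed, clipping the outline — area = 22.07 mm². Overall, the cross-section is a single solid region. Net area = 22.07 mm².

22.07 mm²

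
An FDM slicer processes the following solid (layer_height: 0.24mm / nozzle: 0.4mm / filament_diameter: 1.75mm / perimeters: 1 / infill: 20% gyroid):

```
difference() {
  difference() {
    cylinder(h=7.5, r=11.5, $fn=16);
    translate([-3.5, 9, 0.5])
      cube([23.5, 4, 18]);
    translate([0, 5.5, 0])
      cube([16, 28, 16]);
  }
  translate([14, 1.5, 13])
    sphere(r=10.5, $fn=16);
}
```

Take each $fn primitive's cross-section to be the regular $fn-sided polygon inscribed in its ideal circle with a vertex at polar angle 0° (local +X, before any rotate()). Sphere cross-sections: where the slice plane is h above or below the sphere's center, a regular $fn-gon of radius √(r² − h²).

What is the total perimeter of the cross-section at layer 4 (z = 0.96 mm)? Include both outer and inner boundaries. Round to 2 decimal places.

74.78 mm

At z = 0.96 mm: the r=11.5 cylinder gives a regular 16-gon of circumradius 11.5 (constant along its height) (perimeter = 2·16·11.500·sin(180°/16) = 71.79 mm); the cube at (-3.5, 9) is present — its section is the full 23.5×4 rectangle (perimeter 55.00 mm); the cube at (0, 5.5) (footprint 16×28) is included at this height (perimeter 88.00 mm); Subtracting the remaining from the first: starting from the r=11.5 cylinder, the 23.5×4 cube at (-3.5, 9) partially overlaps it — only the 18.58 mm² overlap (of its 94.00 mm²) is removed, clipping the outline; the 16×28 cube at (0, 5.5) partially overlaps it — only the 30.21 mm² overlap (of its 448.00 mm²) is removed, clipping the outline — boundary = 74.78 mm; the sphere at (14, 1.5) is not intersected at this z (|z−center|=12.040 > r=10.5); After the difference (first − rest): none of the subtracted shapes is present at this height, so that combined region is unchanged — boundary = 74.78 mm. Overall, the cross-section is a single solid region. Total boundary length (outer) = 74.78 mm.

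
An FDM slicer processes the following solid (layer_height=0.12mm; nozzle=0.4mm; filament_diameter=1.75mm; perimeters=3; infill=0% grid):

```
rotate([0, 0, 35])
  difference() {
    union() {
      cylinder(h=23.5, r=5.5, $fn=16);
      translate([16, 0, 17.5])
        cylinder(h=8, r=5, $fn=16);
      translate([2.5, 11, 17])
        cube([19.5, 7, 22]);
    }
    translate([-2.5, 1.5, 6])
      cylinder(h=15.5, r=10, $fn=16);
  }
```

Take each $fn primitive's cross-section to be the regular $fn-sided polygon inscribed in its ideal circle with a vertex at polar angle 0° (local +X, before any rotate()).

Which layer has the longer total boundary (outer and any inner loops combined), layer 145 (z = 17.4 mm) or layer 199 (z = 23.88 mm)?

layer 199 (z = 23.88 mm)

Layer 145 (z = 17.4): the r=5.5 cylinder gives a regular 16-gon of circumradius 5.5 (constant along its height) (perimeter = 2·16·5.500·sin(180°/16) = 34.34 mm); the cylinder at (16, 0) does not reach this height (z outside [17.5, 25.5]); the cube at (2.5, 11) (footprint 19.5×7) is included at this height (perimeter 53.00 mm); Merging all regions: the 2 present regions are separate (no shared area or edge), so areas and boundary lengths simply add and each stays a separate island — boundary = 87.34 mm; the r=10 cylinder at (-2.5, 1.5) gives a regular 16-gon of circumradius 10 (constant along its height) (perimeter = 2·16·10.000·sin(180°/16) = 62.43 mm); After the difference (first − rest): starting from that combined region, the r=10 cylinder at (-2.5, 1.5) partially overlaps it — only the 92.61 mm² overlap (of its 306.15 mm²) is removed, clipping the outline — boundary = 53.00 mm; (rotated 35° about Z; rotation is an isometry so areas/perimeters/island counts are preserved). So its perimeter = 53.00 mm. Layer 199 (z = 23.88): the cylinder does not reach this height (z outside [0, 23.5]); the cylinder at (16, 0): section is a regular 16-gon, circumradius r=5 (perimeter = 2·16·5.000·sin(180°/16) = 31.21 mm); the cube at (2.5, 11) is present — its section is the full 19.5×7 rectangle (perimeter 53.00 mm); Combining (union): the 2 present regions are separate (no shared area or edge), so areas and boundary lengths simply add and each stays a separate island — boundary = 84.21 mm; the cylinder at (-2.5, 1.5) is absent (z outside [6, 21.5]); Subtracting the remaining from the first: none of the subtracted shapes is present at this height, so that combined region is unchanged — boundary = 84.21 mm; (whole slice rotated 35° about Z — lengths, areas and connectivity unchanged). So its perimeter = 84.21 mm. Layer 199 is larger (84.21 vs 53.00 mm).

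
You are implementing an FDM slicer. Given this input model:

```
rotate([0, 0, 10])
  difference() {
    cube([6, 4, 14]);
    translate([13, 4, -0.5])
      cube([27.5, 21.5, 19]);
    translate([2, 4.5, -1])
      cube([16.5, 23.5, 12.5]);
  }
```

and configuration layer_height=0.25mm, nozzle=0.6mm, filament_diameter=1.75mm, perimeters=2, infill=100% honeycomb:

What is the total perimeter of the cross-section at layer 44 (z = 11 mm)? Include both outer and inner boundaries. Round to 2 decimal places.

At z = 11 mm: the cube (footprint 6×4) is included at this height (perimeter 20.00 mm); the cube at (13, 4) is present — its section is the full 27.5×21.5 rectangle (perimeter 98.00 mm); the cube at (2, 4.5) is present — its section is the full 16.5×23.5 rectangle (perimeter 80.00 mm); Taking the first minus the rest: starting from the 6×4 cube, the 27.5×21.5 cube at (13, 4) misses the remaining region (no effect); the 16.5×23.5 cube at (2, 4.5) misses the remaining region (no effect) — boundary = 20.00 mm; (whole slice rotated 10° about Z — lengths, areas and connectivity unchanged). Overall, the cross-section is a single solid region. Total boundary length (outer) = 20.00 mm.

20.00 mm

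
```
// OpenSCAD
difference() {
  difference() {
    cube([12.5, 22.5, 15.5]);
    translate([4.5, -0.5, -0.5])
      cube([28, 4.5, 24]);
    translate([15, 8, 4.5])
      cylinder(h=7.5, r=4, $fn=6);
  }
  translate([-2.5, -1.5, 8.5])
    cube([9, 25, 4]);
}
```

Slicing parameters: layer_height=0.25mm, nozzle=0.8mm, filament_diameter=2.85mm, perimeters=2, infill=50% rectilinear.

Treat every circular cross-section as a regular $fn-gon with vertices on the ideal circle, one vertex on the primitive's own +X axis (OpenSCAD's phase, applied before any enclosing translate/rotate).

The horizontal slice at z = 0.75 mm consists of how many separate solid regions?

At z = 0.75 mm: the 12.5×22.5 cube contributes its full rectangle; the cube at (4.5, -0.5) (footprint 28×4.5) is included at this height; the cylinder at (15, 8) is absent (z outside [4.5, 12]); After the difference (first − rest): starting from the 12.5×22.5 cube, the 28×4.5 cube at (4.5, -0.5) partially overlaps it — only the 32.00 mm² overlap (of its 126.00 mm²) is removed, clipping the outline — 1 connected region; the cube at (-2.5, -1.5) is not intersected at this z (z outside [8.5, 12.5]); Taking the first minus the rest: none of the subtracted shapes is present at this height, so the result so far is unchanged — 1 connected region. The result has 1 disconnected region.

1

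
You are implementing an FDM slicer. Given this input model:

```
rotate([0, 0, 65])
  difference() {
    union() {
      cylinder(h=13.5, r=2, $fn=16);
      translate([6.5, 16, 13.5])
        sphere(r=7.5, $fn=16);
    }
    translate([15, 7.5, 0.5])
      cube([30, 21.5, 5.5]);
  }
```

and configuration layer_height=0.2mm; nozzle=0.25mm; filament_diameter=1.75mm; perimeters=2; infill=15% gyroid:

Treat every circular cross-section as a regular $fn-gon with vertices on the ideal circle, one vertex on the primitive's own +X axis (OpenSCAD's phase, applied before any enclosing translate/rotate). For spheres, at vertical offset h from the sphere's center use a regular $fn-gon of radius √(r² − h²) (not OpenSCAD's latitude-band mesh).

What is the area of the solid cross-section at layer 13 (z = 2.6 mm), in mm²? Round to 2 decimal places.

12.25 mm²

At z = 2.6 mm: the cylinder: section is a regular 16-gon, circumradius r=2 (area = (16/2)·2.000²·sin(360°/16) = 12.25 mm²); the sphere at (6.5, 16) is not intersected at this z (|z−center|=10.900 > r=7.5); Taking the union: only the r=2 cylinder is present, so the union is just that shape — area = 12.25 mm²; the 30×21.5 cube at (15, 7.5) contributes its full rectangle (area 645.00 mm²); After the difference (first − rest): starting from the result so far (12.25 mm²), the 30×21.5 cube at (15, 7.5) misses the remaining region (no effect) — area = 12.25 mm²; (whole slice rotated 65° about Z — lengths, areas and connectivity unchanged). Overall, the cross-section is a single solid region. Net area = 12.25 mm².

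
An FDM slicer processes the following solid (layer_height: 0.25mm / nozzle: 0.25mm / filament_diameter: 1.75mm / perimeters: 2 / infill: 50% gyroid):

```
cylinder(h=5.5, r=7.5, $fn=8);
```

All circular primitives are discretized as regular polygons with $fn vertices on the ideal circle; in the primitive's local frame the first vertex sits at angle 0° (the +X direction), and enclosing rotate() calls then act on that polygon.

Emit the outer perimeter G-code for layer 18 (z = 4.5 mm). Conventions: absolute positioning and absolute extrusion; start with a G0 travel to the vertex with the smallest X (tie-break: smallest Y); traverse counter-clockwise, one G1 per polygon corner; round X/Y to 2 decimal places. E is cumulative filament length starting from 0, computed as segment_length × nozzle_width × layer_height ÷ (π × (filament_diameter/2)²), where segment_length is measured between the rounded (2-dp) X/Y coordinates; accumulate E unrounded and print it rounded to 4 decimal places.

At z = 4.5 mm: the cylinder: section is a regular 8-gon, circumradius r=7.5. The outline is a single polygon with 8 vertices. Extrusion per mm of travel: 0.25 × 0.25 / (π × 0.875²) = 0.025984. Accumulating E over each segment gives final E = 1.1929.

G0 X-7.50 Y0.00 Z4.50
G1 X-5.30 Y-5.30 E0.1491
G1 X0.00 Y-7.50 E0.2982
G1 X5.30 Y-5.30 E0.4473
G1 X7.50 Y0.00 E0.5964
G1 X5.30 Y5.30 E0.7456
G1 X0.00 Y7.50 E0.8947
G1 X-5.30 Y5.30 E1.0438
G1 X-7.50 Y0.00 E1.1929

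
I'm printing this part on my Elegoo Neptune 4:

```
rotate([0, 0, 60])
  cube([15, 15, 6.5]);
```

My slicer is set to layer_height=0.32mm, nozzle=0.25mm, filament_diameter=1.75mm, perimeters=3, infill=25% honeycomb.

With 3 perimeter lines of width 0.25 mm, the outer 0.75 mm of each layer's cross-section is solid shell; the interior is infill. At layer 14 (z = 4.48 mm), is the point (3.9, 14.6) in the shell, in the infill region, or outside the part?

At z = 4.48 mm: the 15×15 cube contributes its full rectangle; (whole slice rotated 60° about Z — lengths, areas and connectivity unchanged). Overall, the cross-section is a single solid region. Undo the 60° rotation: the query point maps to (14.594, 3.923) in the un-rotated model frame. The nearest boundary edge runs (15.00, 0.00)→(15.00, 15.00); distance from the point to it = 0.41 mm. The point is inside the cross-section, 0.41 mm from the nearest boundary — within the 0.75 mm shell band (3 × 0.25).

shell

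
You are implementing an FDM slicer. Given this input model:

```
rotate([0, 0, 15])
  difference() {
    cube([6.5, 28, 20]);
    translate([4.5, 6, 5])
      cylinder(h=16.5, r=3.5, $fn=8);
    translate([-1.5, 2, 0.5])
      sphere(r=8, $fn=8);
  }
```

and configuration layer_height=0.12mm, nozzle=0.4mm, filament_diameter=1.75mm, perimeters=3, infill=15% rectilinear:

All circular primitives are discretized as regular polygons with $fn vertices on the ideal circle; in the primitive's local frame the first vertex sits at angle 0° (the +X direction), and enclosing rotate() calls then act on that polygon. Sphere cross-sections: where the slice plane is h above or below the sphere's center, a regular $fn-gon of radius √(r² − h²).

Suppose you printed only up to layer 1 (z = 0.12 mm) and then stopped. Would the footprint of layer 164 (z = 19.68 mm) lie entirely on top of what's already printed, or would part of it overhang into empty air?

Compare the two slices. At z = 0.12: the cube is present — its section is the full 6.5×28 rectangle (area 182.00 mm²); the cylinder at (4.5, 6) is absent (z outside [5, 21.5]); the sphere at (-1.5, 2): section is a regular 8-gon, circumradius = √(r²−h²) = √(8²−0.38²) = 7.991 (area = (8/2)·7.991²·sin(360°/8) = 180.61 mm²); Subtracting the remaining from the first: starting from the 6.5×28 cube (182.00 mm²), the r=8 sphere at (-1.5, 2) partially overlaps it — only the 45.79 mm² overlap (of its 180.61 mm²) is removed, clipping the outline — area = 136.21 mm²; (whole slice rotated 15° about Z — lengths, areas and connectivity unchanged). At z = 19.68: the cube (footprint 6.5×28) is included at this height (area 182.00 mm²); the r=3.5 cylinder at (4.5, 6) contributes a regular 8-gon of circumradius 3.5 (area = (8/2)·3.500²·sin(360°/8) = 34.65 mm²); the sphere at (-1.5, 2) is not intersected at this z (|z−center|=19.180 > r=8); Taking the first minus the rest: starting from the 6.5×28 cube (182.00 mm²), the r=3.5 cylinder at (4.5, 6) partially overlaps it — only the 29.67 mm² overlap (of its 34.65 mm²) is removed, clipping the outline — area = 152.33 mm²; (whole slice rotated 15° about Z — lengths, areas and connectivity unchanged). Checking containment: at z = 19.68 the cross-section extends beyond the z = 0.12 cross-section by about 27.71 mm².

part overhangs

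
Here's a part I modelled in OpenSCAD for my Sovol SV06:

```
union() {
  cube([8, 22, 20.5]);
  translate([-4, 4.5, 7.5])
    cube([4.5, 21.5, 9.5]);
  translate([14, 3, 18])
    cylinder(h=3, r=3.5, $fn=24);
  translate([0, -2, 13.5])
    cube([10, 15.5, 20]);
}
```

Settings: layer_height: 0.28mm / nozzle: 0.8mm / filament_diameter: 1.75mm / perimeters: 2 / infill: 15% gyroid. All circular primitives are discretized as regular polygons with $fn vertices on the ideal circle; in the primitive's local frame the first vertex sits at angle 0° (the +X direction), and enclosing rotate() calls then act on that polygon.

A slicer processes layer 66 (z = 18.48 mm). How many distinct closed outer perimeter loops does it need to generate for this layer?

At z = 18.48 mm: the cube (footprint 8×22) is included at this height; the cube at (-4, 4.5) is not intersected at this z (z outside [7.5, 17]); the r=3.5 cylinder at (14, 3) contributes a regular 24-gon of circumradius 3.5; the 10×15.5 cube at (0, -2) contributes its full rectangle; Merging all regions: the regions partially overlap (shared area 108.00 mm²), so overlapping operands fuse into one piece — 2 connected regions. The result has 2 disconnected regions.

2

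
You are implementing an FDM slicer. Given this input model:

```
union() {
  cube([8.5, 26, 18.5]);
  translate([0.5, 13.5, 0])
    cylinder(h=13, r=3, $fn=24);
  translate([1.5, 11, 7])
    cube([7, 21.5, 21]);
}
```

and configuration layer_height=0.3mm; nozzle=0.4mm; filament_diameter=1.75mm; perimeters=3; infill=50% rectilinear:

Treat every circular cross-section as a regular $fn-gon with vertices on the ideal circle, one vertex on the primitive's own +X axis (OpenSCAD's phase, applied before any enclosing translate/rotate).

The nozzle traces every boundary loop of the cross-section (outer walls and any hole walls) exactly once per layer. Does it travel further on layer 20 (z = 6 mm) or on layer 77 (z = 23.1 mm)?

Layer 20 (z = 6): the 8.5×26 cube contributes its full rectangle (perimeter 69.00 mm); the cylinder at (0.5, 13.5): section is a regular 24-gon, circumradius r=3 (perimeter = 2·24·3.000·sin(180°/24) = 18.80 mm); the cube at (1.5, 11) does not reach this height (z outside [7, 28]); Combining (union): the regions partially overlap (shared area 16.94 mm²), so the edge portions inside another operand are dropped and the merged outline is re-measured after clipping — boundary = 71.52 mm. So its perimeter = 71.52 mm. Layer 77 (z = 23.1): the cube is not intersected at this z (z outside [0, 18.5]); the cylinder at (0.5, 13.5) is not intersected at this z (z outside [0, 13]); the 7×21.5 cube at (1.5, 11) contributes its full rectangle (perimeter 57.00 mm); Taking the union: only the 7×21.5 cube at (1.5, 11) is present, so the union is just that shape — boundary = 57.00 mm. So its perimeter = 57.00 mm. Layer 20 is larger (71.52 vs 57.00 mm).

layer 20 (z = 6 mm)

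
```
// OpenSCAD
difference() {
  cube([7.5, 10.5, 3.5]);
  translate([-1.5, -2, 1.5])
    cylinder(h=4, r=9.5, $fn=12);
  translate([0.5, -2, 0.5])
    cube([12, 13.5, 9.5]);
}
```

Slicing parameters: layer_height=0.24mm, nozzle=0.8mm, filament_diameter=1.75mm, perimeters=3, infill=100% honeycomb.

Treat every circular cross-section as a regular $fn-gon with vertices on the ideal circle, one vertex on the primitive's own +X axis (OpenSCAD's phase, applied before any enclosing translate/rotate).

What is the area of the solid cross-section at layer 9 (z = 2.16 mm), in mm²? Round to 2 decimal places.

1.73 mm²

At z = 2.16 mm: the cube is present — its section is the full 7.5×10.5 rectangle (area 78.75 mm²); the r=9.5 cylinder at (-1.5, -2) contributes a regular 12-gon of circumradius 9.5 (area = (12/2)·9.500²·sin(360°/12) = 270.75 mm²); the 12×13.5 cube at (0.5, -2) contributes its full rectangle (area 162.00 mm²); Subtracting the remaining from the first: starting from the 7.5×10.5 cube (78.75 mm²), the r=9.5 cylinder at (-1.5, -2) partially overlaps it — only the 38.27 mm² overlap (of its 270.75 mm²) is removed, clipping the outline; the 12×13.5 cube at (0.5, -2) partially overlaps it — only the 38.74 mm² overlap (of its 162.00 mm²) is removed, clipping the outline — area = 1.73 mm². Overall, the cross-section is a single solid region. Net area = 1.73 mm².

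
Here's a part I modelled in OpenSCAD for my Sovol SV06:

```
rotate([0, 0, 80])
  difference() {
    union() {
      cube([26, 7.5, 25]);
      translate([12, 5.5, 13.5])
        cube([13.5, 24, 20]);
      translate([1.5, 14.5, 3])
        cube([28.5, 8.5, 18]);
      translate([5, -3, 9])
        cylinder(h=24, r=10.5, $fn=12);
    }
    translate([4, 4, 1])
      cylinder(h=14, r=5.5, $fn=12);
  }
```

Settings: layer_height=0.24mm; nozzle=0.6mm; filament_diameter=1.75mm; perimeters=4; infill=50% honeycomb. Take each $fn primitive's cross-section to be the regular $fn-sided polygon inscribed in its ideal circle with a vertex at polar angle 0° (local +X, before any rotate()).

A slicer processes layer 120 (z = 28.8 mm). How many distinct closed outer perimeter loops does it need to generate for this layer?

2

At z = 28.8 mm: the cube is absent (z outside [0, 25]); the 13.5×24 cube at (12, 5.5) contributes its full rectangle; the cube at (1.5, 14.5) is not intersected at this z (z outside [3, 21]); the cylinder at (5, -3): section is a regular 12-gon, circumradius r=10.5; Taking the union: the 2 present regions are separate (no shared area or edge), so areas and boundary lengths simply add and each stays a separate island — 2 connected regions; the cylinder at (4, 4) does not reach this height (z outside [1, 15]); After the difference (first − rest): none of the subtracted shapes is present at this height, so the result so far is unchanged — 2 connected regions; (rotated 80° about Z; rotation is an isometry so areas/perimeters/island counts are preserved). The result has 2 disconnected regions.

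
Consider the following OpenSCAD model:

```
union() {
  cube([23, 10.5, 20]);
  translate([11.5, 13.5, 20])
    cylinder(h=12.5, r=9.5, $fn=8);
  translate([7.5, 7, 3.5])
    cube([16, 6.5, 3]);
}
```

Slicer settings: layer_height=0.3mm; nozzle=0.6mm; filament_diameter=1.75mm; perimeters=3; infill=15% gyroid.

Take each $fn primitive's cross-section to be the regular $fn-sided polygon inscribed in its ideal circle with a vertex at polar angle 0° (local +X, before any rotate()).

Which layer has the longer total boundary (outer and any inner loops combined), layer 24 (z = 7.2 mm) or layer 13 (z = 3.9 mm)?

Layer 24 (z = 7.2): the cube (footprint 23×10.5) is included at this height (perimeter 67.00 mm); the cylinder at (11.5, 13.5) is absent (z outside [20, 32.5]); the cube at (7.5, 7) is not intersected at this z (z outside [3.5, 6.5]); Combining (union): only the 23×10.5 cube is present, so the union is just that shape — boundary = 67.00 mm. So its perimeter = 67.00 mm. Layer 13 (z = 3.9): the 23×10.5 cube contributes its full rectangle (perimeter 67.00 mm); the cylinder at (11.5, 13.5) is absent (z outside [20, 32.5]); the cube at (7.5, 7) is present — its section is the full 16×6.5 rectangle (perimeter 45.00 mm); Taking the union: the regions partially overlap (shared area 54.25 mm²), so the edge portions inside another operand are dropped and the merged outline is re-measured after clipping — boundary = 74.00 mm. So its perimeter = 74.00 mm. Layer 13 is larger (74.00 vs 67.00 mm).

layer 13 (z = 3.9 mm)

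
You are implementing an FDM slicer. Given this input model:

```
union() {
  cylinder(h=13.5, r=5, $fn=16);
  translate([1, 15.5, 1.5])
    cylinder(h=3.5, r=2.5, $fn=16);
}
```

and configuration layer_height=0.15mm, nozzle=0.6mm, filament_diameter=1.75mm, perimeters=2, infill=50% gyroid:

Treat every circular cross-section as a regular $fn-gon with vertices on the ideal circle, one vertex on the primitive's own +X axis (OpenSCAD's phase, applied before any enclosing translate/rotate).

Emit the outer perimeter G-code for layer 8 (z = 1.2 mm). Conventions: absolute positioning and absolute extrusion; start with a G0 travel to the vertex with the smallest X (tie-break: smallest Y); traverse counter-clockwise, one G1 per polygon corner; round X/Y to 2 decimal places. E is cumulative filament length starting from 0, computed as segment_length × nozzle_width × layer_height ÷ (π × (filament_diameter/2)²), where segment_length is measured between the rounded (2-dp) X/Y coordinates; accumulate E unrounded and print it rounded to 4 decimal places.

At z = 1.2 mm: the cylinder: section is a regular 16-gon, circumradius r=5; the cylinder at (1, 15.5) does not reach this height (z outside [1.5, 5]); Taking the union: only the r=5 cylinder is present, so the union is just that shape — 1 connected region. The outline is a single polygon with 16 vertices. Extrusion per mm of travel: 0.6 × 0.15 / (π × 0.875²) = 0.037418. Accumulating E over each segment gives final E = 1.1683.

G0 X-5.00 Y0.00 Z1.20
G1 X-4.62 Y-1.91 E0.0729
G1 X-3.54 Y-3.54 E0.1460
G1 X-1.91 Y-4.62 E0.2192
G1 X0.00 Y-5.00 E0.2921
G1 X1.91 Y-4.62 E0.3649
G1 X3.54 Y-3.54 E0.4381
G1 X4.62 Y-1.91 E0.5113
G1 X5.00 Y0.00 E0.5841
G1 X4.62 Y1.91 E0.6570
G1 X3.54 Y3.54 E0.7302
G1 X1.91 Y4.62 E0.8033
G1 X0.00 Y5.00 E0.8762
G1 X-1.91 Y4.62 E0.9491
G1 X-3.54 Y3.54 E1.0222
G1 X-4.62 Y1.91 E1.0954
G1 X-5.00 Y0.00 E1.1683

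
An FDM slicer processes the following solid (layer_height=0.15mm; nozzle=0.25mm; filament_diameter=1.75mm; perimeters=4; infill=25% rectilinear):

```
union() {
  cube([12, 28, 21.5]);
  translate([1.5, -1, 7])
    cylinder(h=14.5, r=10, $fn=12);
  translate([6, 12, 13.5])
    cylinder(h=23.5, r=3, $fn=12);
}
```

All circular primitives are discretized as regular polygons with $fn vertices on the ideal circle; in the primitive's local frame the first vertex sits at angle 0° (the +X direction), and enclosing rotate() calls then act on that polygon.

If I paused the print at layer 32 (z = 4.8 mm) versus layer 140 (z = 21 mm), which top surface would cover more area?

layer 140 (z = 21 mm)

Layer 32 (z = 4.8): the 12×28 cube contributes its full rectangle (area 336.00 mm²); the cylinder at (1.5, -1) is absent (z outside [7, 21.5]); the cylinder at (6, 12) is absent (z outside [13.5, 37]); Taking the union: only the 12×28 cube is present, so the union is just that shape — area = 336.00 mm². So its area = 336.00 mm². Layer 140 (z = 21): the cube (footprint 12×28) is included at this height (area 336.00 mm²); the r=10 cylinder at (1.5, -1) gives a regular 12-gon of circumradius 10 (constant along its height) (area = (12/2)·10.000²·sin(360°/12) = 300.00 mm²); the r=3 cylinder at (6, 12) contributes a regular 12-gon of circumradius 3 (area = (12/2)·3.000²·sin(360°/12) = 27.00 mm²); Taking the union: the regions partially overlap — summed areas 663.00 mm² minus the doubly-counted overlap 105.33 mm² gives 557.67 mm² — area = 557.67 mm². So its area = 557.67 mm². Layer 140 is larger (557.67 vs 336.00 mm²).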